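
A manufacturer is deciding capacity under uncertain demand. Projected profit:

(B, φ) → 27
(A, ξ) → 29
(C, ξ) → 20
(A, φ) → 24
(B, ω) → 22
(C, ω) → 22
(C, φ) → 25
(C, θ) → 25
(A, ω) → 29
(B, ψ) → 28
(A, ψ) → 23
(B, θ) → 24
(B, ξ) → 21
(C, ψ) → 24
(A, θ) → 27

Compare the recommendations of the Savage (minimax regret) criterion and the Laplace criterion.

minimax regret → A; laplace → A (agree)

Column bests: θ=27, φ=27, ψ=28, ω=29, ξ=29.
A regrets: 0, 3, 5, 0, 0 → max 5
B regrets: 3, 0, 0, 7, 8 → max 8
C regrets: 2, 2, 4, 7, 9 → max 9
Smallest max regret = 5 → A.
Row averages: A=26.4, B=24.4, C=23.2
Highest average = 26.4 → A.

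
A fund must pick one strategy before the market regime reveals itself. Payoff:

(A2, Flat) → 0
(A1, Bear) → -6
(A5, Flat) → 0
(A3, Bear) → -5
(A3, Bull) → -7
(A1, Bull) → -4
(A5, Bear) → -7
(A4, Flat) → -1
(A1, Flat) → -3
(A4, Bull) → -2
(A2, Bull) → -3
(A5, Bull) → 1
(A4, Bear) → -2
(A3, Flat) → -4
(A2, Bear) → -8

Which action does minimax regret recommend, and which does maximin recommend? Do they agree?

Column bests: Bear=-2, Flat=0, Bull=1.
A1 regrets: 4, 3, 5 → max 5
A2 regrets: 6, 0, 4 → max 6
A3 regrets: 3, 4, 8 → max 8
A4 regrets: 0, 1, 3 → max 3
A5 regrets: 5, 0, 0 → max 5
Smallest max regret = 3 → A4.
Row minima: A1=-6, A2=-8, A3=-7, A4=-2, A5=-7
Best worst-case = -2 → A4.

minimax regret → A4; maximin → A4 (agree)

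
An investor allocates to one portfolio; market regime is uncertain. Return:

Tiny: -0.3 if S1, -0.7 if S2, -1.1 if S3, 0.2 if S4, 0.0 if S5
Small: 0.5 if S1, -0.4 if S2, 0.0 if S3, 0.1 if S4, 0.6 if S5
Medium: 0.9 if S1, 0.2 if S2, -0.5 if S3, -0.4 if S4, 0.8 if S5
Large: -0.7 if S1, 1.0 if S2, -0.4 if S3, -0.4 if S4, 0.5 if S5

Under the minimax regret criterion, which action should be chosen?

Medium

Column bests: S1=0.9, S2=1.0, S3=0.0, S4=0.2, S5=0.8.
Tiny regrets: 1.2, 1.7, 1.1, 0.0, 0.8 → max 1.7
Small regrets: 0.4, 1.4, 0.0, 0.1, 0.2 → max 1.4
Medium regrets: 0.0, 0.8, 0.5, 0.6, 0.0 → max 0.8
Large regrets: 1.6, 0.0, 0.4, 0.6, 0.3 → max 1.6
Smallest max regret = 0.8 → Medium.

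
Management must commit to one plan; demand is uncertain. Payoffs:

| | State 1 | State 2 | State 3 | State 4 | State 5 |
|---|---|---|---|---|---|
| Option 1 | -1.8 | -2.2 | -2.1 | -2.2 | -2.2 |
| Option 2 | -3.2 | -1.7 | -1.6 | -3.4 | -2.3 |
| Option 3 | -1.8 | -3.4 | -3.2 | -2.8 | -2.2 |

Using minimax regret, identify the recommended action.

Option 1

Column bests: State 1=-1.8, State 2=-1.7, State 3=-1.6, State 4=-2.2, State 5=-2.2.
Option 1 regrets: 0.0, 0.5, 0.5, 0.0, 0.0 → max 0.5
Option 2 regrets: 1.4, 0.0, 0.0, 1.2, 0.1 → max 1.4
Option 3 regrets: 0.0, 1.7, 1.6, 0.6, 0.0 → max 1.7
Smallest max regret = 0.5 → Option 1.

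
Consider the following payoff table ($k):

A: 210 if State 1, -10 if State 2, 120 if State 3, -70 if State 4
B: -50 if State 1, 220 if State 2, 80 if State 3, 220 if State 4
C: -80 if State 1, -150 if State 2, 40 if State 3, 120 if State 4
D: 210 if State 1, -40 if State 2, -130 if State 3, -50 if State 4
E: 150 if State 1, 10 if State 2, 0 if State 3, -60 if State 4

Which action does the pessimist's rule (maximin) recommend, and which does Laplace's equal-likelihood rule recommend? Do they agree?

maximin → B; laplace → B (agree)

Row minima: A=-70, B=-50, C=-150, D=-130, E=-60
Best worst-case = -50 → B.
Row averages: A=62.5, B=117.5, C=-17.5, D=-2.5, E=25
Highest average = 117.5 → B.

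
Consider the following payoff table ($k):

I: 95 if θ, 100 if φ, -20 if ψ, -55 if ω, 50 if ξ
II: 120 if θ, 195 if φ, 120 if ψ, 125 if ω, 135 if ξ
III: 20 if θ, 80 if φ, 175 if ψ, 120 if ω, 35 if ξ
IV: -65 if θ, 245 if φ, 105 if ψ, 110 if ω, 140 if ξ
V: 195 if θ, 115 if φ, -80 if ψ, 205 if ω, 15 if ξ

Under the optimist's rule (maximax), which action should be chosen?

IV

Row maxima: I=100, II=195, III=175, IV=245, V=205
Best best-case = 245 → IV.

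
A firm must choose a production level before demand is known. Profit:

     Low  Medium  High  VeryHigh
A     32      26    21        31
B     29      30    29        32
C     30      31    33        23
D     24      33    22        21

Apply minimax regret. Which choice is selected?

B

Column bests: Low=32, Medium=33, High=33, VeryHigh=32.
A regrets: 0, 7, 12, 1 → max 12
B regrets: 3, 3, 4, 0 → max 4
C regrets: 2, 2, 0, 9 → max 9
D regrets: 8, 0, 11, 11 → max 11
Smallest max regret = 4 → B.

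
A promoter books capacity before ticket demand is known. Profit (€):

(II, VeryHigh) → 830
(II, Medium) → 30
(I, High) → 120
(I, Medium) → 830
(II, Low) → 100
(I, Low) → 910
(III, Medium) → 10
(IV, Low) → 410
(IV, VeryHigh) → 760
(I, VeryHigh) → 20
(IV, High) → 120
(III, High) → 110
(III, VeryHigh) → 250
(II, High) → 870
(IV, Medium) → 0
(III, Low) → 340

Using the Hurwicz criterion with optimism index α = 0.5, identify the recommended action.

I

I: 0.5·910 + 0.5·20 = 465
II: 0.5·870 + 0.5·30 = 450
III: 0.5·340 + 0.5·10 = 175
IV: 0.5·760 + 0.5·0 = 380
Highest Hurwicz score = 465 → I.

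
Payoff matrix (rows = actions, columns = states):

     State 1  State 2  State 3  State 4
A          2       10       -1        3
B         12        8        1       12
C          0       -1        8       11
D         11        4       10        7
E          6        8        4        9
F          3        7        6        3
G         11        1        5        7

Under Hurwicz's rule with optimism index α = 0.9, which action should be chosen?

A: 0.9·10 + 0.1·(-1) = 8.9
B: 0.9·12 + 0.1·1 = 10.9
C: 0.9·11 + 0.1·(-1) = 9.8
D: 0.9·11 + 0.1·4 = 10.3
E: 0.9·9 + 0.1·4 = 8.5
F: 0.9·7 + 0.1·3 = 6.6
G: 0.9·11 + 0.1·1 = 10
Highest Hurwicz score = 10.9 → B.

B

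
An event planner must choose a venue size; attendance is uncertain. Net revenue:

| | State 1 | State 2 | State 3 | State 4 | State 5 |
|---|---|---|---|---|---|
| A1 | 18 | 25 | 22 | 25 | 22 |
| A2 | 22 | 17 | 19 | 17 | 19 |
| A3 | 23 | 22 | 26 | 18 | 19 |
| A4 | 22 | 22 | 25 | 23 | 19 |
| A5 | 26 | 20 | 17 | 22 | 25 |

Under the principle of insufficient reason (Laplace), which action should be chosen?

Row averages: A1=22.4, A2=18.8, A3=21.6, A4=22.2, A5=22
Highest average = 22.4 → A1.

A1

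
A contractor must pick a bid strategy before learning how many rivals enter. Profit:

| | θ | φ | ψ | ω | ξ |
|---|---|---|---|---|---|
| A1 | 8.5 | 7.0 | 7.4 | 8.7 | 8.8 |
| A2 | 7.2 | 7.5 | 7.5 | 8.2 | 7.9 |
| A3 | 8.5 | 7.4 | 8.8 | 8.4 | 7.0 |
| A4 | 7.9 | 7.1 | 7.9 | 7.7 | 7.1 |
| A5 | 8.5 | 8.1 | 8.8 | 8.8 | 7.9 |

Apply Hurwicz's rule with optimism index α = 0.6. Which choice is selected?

A1: 0.6·8.8 + 0.4·7.0 = 8.08
A2: 0.6·8.2 + 0.4·7.2 = 7.8
A3: 0.6·8.8 + 0.4·7.0 = 8.08
A4: 0.6·7.9 + 0.4·7.1 = 7.58
A5: 0.6·8.8 + 0.4·7.9 = 8.44
Highest Hurwicz score = 8.44 → A5.

A5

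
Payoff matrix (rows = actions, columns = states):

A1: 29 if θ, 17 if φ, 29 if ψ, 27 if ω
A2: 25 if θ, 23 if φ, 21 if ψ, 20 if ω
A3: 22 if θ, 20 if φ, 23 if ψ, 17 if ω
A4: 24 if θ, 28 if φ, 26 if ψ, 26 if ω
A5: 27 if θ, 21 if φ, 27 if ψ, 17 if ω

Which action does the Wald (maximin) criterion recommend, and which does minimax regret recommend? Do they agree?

Row minima: A1=17, A2=20, A3=17, A4=24, A5=17
Best worst-case = 24 → A4.
Column bests: θ=29, φ=28, ψ=29, ω=27.
A1 regrets: 0, 11, 0, 0 → max 11
A2 regrets: 4, 5, 8, 7 → max 8
A3 regrets: 7, 8, 6, 10 → max 10
A4 regrets: 5, 0, 3, 1 → max 5
A5 regrets: 2, 7, 2, 10 → max 10
Smallest max regret = 5 → A4.

maximin → A4; minimax regret → A4 (agree)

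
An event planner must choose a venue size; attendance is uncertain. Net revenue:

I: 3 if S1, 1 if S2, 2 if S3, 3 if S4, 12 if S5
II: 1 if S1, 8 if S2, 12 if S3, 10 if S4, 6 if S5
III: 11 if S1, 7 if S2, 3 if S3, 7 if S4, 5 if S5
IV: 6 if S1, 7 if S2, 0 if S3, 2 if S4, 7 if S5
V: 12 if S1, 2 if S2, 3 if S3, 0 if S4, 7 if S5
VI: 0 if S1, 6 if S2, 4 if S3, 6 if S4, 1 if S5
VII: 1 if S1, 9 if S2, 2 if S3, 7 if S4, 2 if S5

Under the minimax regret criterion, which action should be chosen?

III

Column bests: S1=12, S2=9, S3=12, S4=10, S5=12.
I regrets: 9, 8, 10, 7, 0 → max 10
II regrets: 11, 1, 0, 0, 6 → max 11
III regrets: 1, 2, 9, 3, 7 → max 9
IV regrets: 6, 2, 12, 8, 5 → max 12
V regrets: 0, 7, 9, 10, 5 → max 10
VI regrets: 12, 3, 8, 4, 11 → max 12
VII regrets: 11, 0, 10, 3, 10 → max 11
Smallest max regret = 9 → III.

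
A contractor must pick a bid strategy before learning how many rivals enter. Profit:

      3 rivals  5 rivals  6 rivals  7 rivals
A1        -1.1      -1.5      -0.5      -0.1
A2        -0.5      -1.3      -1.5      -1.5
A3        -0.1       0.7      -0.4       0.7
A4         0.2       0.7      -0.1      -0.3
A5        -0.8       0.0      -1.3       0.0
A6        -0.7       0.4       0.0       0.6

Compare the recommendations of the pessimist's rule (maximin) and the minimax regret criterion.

maximin → A4; minimax regret → A3 (disagree)

Row minima: A1=-1.5, A2=-1.5, A3=-0.4, A4=-0.3, A5=-1.3, A6=-0.7
Best worst-case = -0.3 → A4.
Column bests: 3 rivals=0.2, 5 rivals=0.7, 6 rivals=0.0, 7 rivals=0.7.
A1 regrets: 1.3, 2.2, 0.5, 0.8 → max 2.2
A2 regrets: 0.7, 2.0, 1.5, 2.2 → max 2.2
A3 regrets: 0.3, 0.0, 0.4, 0.0 → max 0.4
A4 regrets: 0.0, 0.0, 0.1, 1.0 → max 1.0
A5 regrets: 1.0, 0.7, 1.3, 0.7 → max 1.3
A6 regrets: 0.9, 0.3, 0.0, 0.1 → max 0.9
Smallest max regret = 0.4 → A3.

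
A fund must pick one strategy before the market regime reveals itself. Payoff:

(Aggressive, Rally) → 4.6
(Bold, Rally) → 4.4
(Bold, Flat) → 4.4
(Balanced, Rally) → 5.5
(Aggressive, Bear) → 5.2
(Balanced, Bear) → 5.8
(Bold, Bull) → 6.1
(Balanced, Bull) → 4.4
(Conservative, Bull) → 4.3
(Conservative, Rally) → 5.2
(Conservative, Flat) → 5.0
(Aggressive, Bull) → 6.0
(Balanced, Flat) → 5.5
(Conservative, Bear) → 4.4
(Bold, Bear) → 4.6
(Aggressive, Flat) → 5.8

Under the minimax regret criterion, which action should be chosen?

Aggressive

Column bests: Bear=5.8, Flat=5.8, Bull=6.1, Rally=5.5.
Conservative regrets: 1.4, 0.8, 1.8, 0.3 → max 1.8
Balanced regrets: 0.0, 0.3, 1.7, 0.0 → max 1.7
Aggressive regrets: 0.6, 0.0, 0.1, 0.9 → max 0.9
Bold regrets: 1.2, 1.4, 0.0, 1.1 → max 1.4
Smallest max regret = 0.9 → Aggressive.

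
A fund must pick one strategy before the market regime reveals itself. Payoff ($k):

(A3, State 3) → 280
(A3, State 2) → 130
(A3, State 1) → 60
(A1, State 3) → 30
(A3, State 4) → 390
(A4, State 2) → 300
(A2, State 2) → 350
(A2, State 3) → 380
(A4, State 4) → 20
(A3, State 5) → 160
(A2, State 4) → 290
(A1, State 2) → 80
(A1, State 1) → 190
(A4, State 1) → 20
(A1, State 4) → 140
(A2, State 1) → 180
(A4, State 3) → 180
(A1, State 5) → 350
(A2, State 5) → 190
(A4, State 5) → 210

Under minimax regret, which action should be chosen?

Column bests: State 1=190, State 2=350, State 3=380, State 4=390, State 5=350.
A1 regrets: 0, 270, 350, 250, 0 → max 350
A2 regrets: 10, 0, 0, 100, 160 → max 160
A3 regrets: 130, 220, 100, 0, 190 → max 220
A4 regrets: 170, 50, 200, 370, 140 → max 370
Smallest max regret = 160 → A2.

A2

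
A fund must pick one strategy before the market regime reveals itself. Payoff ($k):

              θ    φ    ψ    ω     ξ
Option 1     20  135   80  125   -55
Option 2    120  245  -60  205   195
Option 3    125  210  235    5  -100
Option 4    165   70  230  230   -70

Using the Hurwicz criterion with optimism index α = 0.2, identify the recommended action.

Option 1: 0.2·135 + 0.8·(-55) = -17
Option 2: 0.2·245 + 0.8·(-60) = 1
Option 3: 0.2·235 + 0.8·(-100) = -33
Option 4: 0.2·230 + 0.8·(-70) = -10
Highest Hurwicz score = 1 → Option 2.

Option 2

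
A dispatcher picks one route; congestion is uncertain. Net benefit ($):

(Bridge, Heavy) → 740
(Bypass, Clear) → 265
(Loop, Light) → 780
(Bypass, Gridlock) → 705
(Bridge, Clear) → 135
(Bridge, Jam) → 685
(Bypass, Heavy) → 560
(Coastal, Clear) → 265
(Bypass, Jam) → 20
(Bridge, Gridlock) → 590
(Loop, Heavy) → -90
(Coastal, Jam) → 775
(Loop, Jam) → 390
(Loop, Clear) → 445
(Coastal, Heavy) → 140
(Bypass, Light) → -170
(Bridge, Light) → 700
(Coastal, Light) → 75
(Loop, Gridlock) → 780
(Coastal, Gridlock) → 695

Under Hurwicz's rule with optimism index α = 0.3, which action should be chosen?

Bridge

Coastal: 0.3·775 + 0.7·75 = 285
Bypass: 0.3·705 + 0.7·(-170) = 92.5
Bridge: 0.3·740 + 0.7·135 = 316.5
Loop: 0.3·780 + 0.7·(-90) = 171
Highest Hurwicz score = 316.5 → Bridge.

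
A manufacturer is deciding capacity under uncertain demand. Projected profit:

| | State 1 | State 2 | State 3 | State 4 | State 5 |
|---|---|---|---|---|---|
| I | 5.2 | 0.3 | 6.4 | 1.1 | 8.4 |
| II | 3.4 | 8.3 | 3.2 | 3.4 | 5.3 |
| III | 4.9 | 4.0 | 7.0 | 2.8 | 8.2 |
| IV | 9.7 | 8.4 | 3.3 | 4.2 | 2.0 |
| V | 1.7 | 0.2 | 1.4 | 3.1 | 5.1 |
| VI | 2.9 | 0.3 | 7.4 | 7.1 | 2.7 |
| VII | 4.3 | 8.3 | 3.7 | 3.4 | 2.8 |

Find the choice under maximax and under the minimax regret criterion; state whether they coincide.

Row maxima: I=8.4, II=8.3, III=8.2, IV=9.7, V=5.1, VI=7.4, VII=8.3
Best best-case = 9.7 → IV.
Column bests: State 1=9.7, State 2=8.4, State 3=7.4, State 4=7.1, State 5=8.4.
I regrets: 4.5, 8.1, 1.0, 6.0, 0.0 → max 8.1
II regrets: 6.3, 0.1, 4.2, 3.7, 3.1 → max 6.3
III regrets: 4.8, 4.4, 0.4, 4.3, 0.2 → max 4.8
IV regrets: 0.0, 0.0, 4.1, 2.9, 6.4 → max 6.4
V regrets: 8.0, 8.2, 6.0, 4.0, 3.3 → max 8.2
VI regrets: 6.8, 8.1, 0.0, 0.0, 5.7 → max 8.1
VII regrets: 5.4, 0.1, 3.7, 3.7, 5.6 → max 5.6
Smallest max regret = 4.8 → III.

maximax → IV; minimax regret → III (disagree)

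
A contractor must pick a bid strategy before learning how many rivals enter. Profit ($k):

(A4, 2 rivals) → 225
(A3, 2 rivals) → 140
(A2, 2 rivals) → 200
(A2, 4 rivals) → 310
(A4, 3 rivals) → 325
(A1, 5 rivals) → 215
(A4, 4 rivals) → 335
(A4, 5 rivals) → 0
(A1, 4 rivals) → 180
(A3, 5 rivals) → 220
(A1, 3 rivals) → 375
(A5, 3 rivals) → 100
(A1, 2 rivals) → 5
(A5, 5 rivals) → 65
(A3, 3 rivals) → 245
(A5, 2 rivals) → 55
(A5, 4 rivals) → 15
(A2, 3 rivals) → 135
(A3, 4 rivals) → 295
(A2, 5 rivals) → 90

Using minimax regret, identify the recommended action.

Column bests: 2 rivals=225, 3 rivals=375, 4 rivals=335, 5 rivals=220.
A1 regrets: 220, 0, 155, 5 → max 220
A2 regrets: 25, 240, 25, 130 → max 240
A3 regrets: 85, 130, 40, 0 → max 130
A4 regrets: 0, 50, 0, 220 → max 220
A5 regrets: 170, 275, 320, 155 → max 320
Smallest max regret = 130 → A3.

A3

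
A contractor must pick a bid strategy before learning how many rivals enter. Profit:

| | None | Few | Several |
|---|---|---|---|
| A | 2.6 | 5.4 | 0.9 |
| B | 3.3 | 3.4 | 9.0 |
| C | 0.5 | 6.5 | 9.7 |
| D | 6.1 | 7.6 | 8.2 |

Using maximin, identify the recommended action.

D

Row minima: A=0.9, B=3.3, C=0.5, D=6.1
Best worst-case = 6.1 → D.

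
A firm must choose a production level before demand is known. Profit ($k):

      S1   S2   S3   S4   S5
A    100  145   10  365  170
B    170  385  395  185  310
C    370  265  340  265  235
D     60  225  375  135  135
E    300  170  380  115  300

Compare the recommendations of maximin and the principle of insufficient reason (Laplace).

maximin → C; laplace → C (agree)

Row minima: A=10, B=170, C=235, D=60, E=115
Best worst-case = 235 → C.
Row averages: A=158, B=289, C=295, D=186, E=253
Highest average = 295 → C.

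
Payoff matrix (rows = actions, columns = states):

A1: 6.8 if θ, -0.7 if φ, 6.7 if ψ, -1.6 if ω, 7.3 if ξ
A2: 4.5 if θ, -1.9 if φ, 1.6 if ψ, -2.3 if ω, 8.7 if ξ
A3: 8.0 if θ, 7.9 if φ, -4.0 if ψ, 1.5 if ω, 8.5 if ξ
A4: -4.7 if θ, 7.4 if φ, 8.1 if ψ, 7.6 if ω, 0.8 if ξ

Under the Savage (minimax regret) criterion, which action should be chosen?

Column bests: θ=8.0, φ=7.9, ψ=8.1, ω=7.6, ξ=8.7.
A1 regrets: 1.2, 8.6, 1.4, 9.2, 1.4 → max 9.2
A2 regrets: 3.5, 9.8, 6.5, 9.9, 0.0 → max 9.9
A3 regrets: 0.0, 0.0, 12.1, 6.1, 0.2 → max 12.1
A4 regrets: 12.7, 0.5, 0.0, 0.0, 7.9 → max 12.7
Smallest max regret = 9.2 → A1.

A1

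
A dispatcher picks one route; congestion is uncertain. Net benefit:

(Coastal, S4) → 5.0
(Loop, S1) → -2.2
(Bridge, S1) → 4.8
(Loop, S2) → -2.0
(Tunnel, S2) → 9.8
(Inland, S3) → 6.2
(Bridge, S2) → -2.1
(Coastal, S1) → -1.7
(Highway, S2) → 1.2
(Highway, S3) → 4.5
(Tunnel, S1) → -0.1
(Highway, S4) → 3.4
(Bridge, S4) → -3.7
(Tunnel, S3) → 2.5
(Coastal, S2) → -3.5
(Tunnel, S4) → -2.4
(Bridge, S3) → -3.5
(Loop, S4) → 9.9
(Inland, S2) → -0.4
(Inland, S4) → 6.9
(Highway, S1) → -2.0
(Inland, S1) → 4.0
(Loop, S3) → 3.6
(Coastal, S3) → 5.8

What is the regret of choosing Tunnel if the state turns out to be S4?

Best payoff under S4 is 9.9.
Regret = 9.9 − (-2.4) = 12.3.

12.3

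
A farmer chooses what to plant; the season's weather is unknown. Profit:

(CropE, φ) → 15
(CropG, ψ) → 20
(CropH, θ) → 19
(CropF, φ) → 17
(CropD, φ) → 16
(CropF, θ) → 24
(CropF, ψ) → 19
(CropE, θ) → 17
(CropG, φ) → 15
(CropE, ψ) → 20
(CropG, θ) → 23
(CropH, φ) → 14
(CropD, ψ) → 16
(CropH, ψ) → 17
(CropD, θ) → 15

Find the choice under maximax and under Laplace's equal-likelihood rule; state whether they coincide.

Row maxima: CropF=24, CropH=19, CropD=16, CropE=20, CropG=23
Best best-case = 24 → CropF.
Row averages: CropF=20, CropH=50/3, CropD=47/3, CropE=52/3, CropG=58/3
Highest average = 20 → CropF.

maximax → CropF; laplace → CropF (agree)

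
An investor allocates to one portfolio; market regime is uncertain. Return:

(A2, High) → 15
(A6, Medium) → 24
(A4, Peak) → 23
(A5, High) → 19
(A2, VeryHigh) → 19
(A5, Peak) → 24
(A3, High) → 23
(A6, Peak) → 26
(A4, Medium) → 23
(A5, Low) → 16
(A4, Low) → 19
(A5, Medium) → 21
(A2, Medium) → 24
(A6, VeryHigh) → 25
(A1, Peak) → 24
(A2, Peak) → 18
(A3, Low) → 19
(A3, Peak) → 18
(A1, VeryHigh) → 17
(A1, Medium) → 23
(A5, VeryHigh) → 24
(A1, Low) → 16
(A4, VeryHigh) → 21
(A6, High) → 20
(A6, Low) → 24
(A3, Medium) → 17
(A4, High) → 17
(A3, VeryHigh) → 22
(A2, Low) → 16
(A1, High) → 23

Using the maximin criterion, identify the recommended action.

A6

Row minima: A1=16, A2=15, A3=17, A4=17, A5=16, A6=20
Best worst-case = 20 → A6.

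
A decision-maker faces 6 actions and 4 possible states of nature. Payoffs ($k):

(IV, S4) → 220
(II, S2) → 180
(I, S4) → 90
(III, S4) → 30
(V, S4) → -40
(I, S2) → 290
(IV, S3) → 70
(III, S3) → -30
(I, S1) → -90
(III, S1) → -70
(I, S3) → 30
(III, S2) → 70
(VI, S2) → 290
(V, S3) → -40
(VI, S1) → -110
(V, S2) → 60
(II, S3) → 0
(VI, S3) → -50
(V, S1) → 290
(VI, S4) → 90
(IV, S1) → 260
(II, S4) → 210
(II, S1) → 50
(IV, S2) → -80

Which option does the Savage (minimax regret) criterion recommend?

Column bests: S1=290, S2=290, S3=70, S4=220.
I regrets: 380, 0, 40, 130 → max 380
II regrets: 240, 110, 70, 10 → max 240
III regrets: 360, 220, 100, 190 → max 360
IV regrets: 30, 370, 0, 0 → max 370
V regrets: 0, 230, 110, 260 → max 260
VI regrets: 400, 0, 120, 130 → max 400
Smallest max regret = 240 → II.

II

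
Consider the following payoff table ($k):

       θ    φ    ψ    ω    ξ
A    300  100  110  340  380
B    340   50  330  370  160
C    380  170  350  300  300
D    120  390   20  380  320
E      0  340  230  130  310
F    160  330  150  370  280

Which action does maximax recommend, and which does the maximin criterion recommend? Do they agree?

Row maxima: A=380, B=370, C=380, D=390, E=340, F=370
Best best-case = 390 → D.
Row minima: A=100, B=50, C=170, D=20, E=0, F=150
Best worst-case = 170 → C.

maximax → D; maximin → C (disagree)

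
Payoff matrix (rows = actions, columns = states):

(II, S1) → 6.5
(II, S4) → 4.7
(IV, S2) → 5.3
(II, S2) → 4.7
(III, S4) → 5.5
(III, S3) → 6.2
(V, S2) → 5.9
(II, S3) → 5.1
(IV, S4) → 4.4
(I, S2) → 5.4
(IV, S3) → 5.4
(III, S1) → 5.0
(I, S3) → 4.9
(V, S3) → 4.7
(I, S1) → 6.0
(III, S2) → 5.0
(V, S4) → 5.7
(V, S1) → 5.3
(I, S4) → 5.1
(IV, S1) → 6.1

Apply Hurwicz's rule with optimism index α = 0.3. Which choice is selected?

I: 0.3·6.0 + 0.7·4.9 = 5.23
II: 0.3·6.5 + 0.7·4.7 = 5.24
III: 0.3·6.2 + 0.7·5.0 = 5.36
IV: 0.3·6.1 + 0.7·4.4 = 4.91
V: 0.3·5.9 + 0.7·4.7 = 5.06
Highest Hurwicz score = 5.36 → III.

III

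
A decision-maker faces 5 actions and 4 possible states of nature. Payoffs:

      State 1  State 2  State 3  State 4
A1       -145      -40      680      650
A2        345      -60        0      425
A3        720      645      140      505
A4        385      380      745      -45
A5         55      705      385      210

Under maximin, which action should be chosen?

Row minima: A1=-145, A2=-60, A3=140, A4=-45, A5=55
Best worst-case = 140 → A3.

A3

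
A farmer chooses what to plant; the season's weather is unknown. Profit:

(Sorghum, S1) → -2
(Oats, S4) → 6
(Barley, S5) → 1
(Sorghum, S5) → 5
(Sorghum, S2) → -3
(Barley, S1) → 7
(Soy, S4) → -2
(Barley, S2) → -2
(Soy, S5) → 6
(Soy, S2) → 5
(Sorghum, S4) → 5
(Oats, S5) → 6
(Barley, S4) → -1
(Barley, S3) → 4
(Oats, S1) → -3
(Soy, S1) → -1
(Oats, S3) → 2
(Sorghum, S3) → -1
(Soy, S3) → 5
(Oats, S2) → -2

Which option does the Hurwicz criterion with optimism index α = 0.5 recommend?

Oats: 0.5·6 + 0.5·(-3) = 1.5
Sorghum: 0.5·5 + 0.5·(-3) = 1
Soy: 0.5·6 + 0.5·(-2) = 2
Barley: 0.5·7 + 0.5·(-2) = 2.5
Highest Hurwicz score = 2.5 → Barley.

Barley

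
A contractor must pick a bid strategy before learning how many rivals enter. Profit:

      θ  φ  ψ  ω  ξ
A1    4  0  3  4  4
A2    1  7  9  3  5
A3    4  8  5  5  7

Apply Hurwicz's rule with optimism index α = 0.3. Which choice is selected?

A1: 0.3·4 + 0.7·0 = 1.2
A2: 0.3·9 + 0.7·1 = 3.4
A3: 0.3·8 + 0.7·4 = 5.2
Highest Hurwicz score = 5.2 → A3.

A3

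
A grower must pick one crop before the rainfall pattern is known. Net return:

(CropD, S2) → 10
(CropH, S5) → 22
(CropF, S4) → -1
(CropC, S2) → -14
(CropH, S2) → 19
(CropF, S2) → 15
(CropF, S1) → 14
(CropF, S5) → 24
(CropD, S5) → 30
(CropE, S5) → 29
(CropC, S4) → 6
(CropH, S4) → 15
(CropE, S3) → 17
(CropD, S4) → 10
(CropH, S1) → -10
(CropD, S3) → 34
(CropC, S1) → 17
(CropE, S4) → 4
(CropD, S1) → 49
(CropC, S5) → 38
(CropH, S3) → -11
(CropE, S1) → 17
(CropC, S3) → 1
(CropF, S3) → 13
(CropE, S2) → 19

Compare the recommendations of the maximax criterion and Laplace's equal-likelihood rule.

Row maxima: CropC=38, CropF=24, CropE=29, CropH=22, CropD=49
Best best-case = 49 → CropD.
Row averages: CropC=9.6, CropF=13, CropE=17.2, CropH=7, CropD=26.6
Highest average = 26.6 → CropD.

maximax → CropD; laplace → CropD (agree)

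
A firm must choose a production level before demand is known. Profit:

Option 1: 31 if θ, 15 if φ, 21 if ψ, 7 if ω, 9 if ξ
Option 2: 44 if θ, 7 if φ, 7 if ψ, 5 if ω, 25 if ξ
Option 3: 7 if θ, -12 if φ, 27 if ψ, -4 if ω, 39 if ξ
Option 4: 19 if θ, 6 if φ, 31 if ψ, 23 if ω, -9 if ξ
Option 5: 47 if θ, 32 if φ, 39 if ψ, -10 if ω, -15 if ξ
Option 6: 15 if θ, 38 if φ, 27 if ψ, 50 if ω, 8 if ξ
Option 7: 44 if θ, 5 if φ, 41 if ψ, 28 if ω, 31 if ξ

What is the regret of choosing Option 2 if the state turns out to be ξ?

14

Best payoff under ξ is 39.
Regret = 39 − 25 = 14.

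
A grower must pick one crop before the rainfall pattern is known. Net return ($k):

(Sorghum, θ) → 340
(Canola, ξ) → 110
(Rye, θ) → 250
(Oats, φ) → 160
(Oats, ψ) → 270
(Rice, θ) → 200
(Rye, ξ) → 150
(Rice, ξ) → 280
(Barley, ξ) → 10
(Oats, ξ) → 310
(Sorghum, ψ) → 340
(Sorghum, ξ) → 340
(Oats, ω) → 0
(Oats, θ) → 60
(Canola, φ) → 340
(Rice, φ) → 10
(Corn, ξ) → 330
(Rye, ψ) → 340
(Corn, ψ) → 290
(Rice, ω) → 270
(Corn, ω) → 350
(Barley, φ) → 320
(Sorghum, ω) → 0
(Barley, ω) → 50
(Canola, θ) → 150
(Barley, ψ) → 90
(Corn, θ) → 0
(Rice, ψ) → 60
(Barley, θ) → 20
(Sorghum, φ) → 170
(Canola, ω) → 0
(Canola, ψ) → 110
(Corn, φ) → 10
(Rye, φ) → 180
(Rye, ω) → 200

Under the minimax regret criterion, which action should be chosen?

Rye

Column bests: θ=340, φ=340, ψ=340, ω=350, ξ=340.
Rye regrets: 90, 160, 0, 150, 190 → max 190
Oats regrets: 280, 180, 70, 350, 30 → max 350
Rice regrets: 140, 330, 280, 80, 60 → max 330
Corn regrets: 340, 330, 50, 0, 10 → max 340
Barley regrets: 320, 20, 250, 300, 330 → max 330
Canola regrets: 190, 0, 230, 350, 230 → max 350
Sorghum regrets: 0, 170, 0, 350, 0 → max 350
Smallest max regret = 190 → Rye.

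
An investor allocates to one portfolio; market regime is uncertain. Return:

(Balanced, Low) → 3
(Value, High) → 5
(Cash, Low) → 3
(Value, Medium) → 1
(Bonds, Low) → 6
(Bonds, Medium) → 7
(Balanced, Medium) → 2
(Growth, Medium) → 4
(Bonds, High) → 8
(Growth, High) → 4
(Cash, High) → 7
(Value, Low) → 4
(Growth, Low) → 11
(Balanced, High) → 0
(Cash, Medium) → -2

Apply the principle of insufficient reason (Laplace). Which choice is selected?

Row averages: Balanced=5/3, Cash=8/3, Value=10/3, Growth=19/3, Bonds=7
Highest average = 7 → Bonds.

Bonds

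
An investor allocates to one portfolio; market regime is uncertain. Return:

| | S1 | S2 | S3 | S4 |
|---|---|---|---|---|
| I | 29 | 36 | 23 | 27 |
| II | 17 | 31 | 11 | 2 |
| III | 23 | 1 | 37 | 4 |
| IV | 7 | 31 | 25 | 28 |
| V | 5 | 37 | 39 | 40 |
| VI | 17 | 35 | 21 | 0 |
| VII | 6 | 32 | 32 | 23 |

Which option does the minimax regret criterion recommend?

Column bests: S1=29, S2=37, S3=39, S4=40.
I regrets: 0, 1, 16, 13 → max 16
II regrets: 12, 6, 28, 38 → max 38
III regrets: 6, 36, 2, 36 → max 36
IV regrets: 22, 6, 14, 12 → max 22
V regrets: 24, 0, 0, 0 → max 24
VI regrets: 12, 2, 18, 40 → max 40
VII regrets: 23, 5, 7, 17 → max 23
Smallest max regret = 16 → I.

I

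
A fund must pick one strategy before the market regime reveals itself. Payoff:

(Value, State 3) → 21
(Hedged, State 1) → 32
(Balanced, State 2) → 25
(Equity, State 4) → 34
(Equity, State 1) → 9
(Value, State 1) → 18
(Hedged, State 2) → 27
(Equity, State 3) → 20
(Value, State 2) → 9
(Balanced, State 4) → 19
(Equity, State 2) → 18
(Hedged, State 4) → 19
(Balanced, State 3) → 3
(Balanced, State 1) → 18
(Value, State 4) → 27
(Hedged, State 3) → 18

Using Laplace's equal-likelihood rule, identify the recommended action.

Row averages: Equity=20.25, Hedged=24, Value=18.75, Balanced=16.25
Highest average = 24 → Hedged.

Hedged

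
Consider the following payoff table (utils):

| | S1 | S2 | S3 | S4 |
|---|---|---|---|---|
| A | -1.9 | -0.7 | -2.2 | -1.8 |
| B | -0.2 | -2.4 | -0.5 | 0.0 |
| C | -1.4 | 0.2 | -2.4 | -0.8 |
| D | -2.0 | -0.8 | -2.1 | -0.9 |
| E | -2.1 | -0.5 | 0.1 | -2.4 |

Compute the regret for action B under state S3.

Best payoff under S3 is 0.1.
Regret = 0.1 − (-0.5) = 0.6.

0.6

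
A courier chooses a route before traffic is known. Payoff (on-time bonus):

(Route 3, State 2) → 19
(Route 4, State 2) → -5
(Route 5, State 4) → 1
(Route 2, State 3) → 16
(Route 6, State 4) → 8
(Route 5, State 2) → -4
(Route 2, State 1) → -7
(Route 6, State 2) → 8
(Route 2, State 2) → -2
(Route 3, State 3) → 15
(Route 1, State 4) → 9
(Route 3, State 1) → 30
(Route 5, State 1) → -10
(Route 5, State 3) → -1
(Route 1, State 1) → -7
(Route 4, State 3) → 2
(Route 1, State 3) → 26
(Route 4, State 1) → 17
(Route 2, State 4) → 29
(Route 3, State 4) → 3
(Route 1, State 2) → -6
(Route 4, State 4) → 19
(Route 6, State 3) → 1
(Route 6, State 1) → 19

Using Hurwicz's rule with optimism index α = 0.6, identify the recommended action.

Route 1: 0.6·26 + 0.4·(-7) = 12.8
Route 2: 0.6·29 + 0.4·(-7) = 14.6
Route 3: 0.6·30 + 0.4·3 = 19.2
Route 4: 0.6·19 + 0.4·(-5) = 9.4
Route 5: 0.6·1 + 0.4·(-10) = -3.4
Route 6: 0.6·19 + 0.4·1 = 11.8
Highest Hurwicz score = 19.2 → Route 3.

Route 3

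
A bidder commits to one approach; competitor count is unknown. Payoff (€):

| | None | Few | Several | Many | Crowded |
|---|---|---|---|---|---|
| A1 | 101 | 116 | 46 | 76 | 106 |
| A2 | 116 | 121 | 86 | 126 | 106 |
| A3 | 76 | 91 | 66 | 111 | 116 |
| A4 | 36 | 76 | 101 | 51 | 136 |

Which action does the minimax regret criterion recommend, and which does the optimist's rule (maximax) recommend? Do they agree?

Column bests: None=116, Few=121, Several=101, Many=126, Crowded=136.
A1 regrets: 15, 5, 55, 50, 30 → max 55
A2 regrets: 0, 0, 15, 0, 30 → max 30
A3 regrets: 40, 30, 35, 15, 20 → max 40
A4 regrets: 80, 45, 0, 75, 0 → max 80
Smallest max regret = 30 → A2.
Row maxima: A1=116, A2=126, A3=116, A4=136
Best best-case = 136 → A4.

minimax regret → A2; maximax → A4 (disagree)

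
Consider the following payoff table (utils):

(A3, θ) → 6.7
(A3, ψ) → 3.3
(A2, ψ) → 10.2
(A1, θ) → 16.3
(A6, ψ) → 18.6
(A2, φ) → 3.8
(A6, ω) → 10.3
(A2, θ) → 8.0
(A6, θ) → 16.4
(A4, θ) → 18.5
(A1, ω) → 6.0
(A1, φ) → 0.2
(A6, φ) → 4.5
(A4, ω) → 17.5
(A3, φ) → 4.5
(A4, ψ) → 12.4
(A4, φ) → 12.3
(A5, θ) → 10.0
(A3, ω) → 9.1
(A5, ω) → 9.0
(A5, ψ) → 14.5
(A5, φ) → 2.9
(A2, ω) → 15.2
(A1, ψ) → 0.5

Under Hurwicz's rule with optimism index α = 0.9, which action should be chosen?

A1: 0.9·16.3 + 0.1·0.2 = 14.69
A2: 0.9·15.2 + 0.1·3.8 = 14.06
A3: 0.9·9.1 + 0.1·3.3 = 8.52
A4: 0.9·18.5 + 0.1·12.3 = 17.88
A5: 0.9·14.5 + 0.1·2.9 = 13.34
A6: 0.9·18.6 + 0.1·4.5 = 17.19
Highest Hurwicz score = 17.88 → A4.

A4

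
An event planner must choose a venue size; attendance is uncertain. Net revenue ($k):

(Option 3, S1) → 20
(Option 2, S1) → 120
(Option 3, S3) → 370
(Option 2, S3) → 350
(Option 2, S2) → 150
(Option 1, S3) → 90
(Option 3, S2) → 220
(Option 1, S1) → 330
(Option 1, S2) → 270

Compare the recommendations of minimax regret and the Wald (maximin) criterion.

Column bests: S1=330, S2=270, S3=370.
Option 1 regrets: 0, 0, 280 → max 280
Option 2 regrets: 210, 120, 20 → max 210
Option 3 regrets: 310, 50, 0 → max 310
Smallest max regret = 210 → Option 2.
Row minima: Option 1=90, Option 2=120, Option 3=20
Best worst-case = 120 → Option 2.

minimax regret → Option 2; maximin → Option 2 (agree)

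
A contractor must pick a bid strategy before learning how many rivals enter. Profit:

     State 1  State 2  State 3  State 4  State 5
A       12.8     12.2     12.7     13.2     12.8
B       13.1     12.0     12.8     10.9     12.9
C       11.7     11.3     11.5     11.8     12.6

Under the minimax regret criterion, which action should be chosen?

Column bests: State 1=13.1, State 2=12.2, State 3=12.8, State 4=13.2, State 5=12.9.
A regrets: 0.3, 0.0, 0.1, 0.0, 0.1 → max 0.3
B regrets: 0.0, 0.2, 0.0, 2.3, 0.0 → max 2.3
C regrets: 1.4, 0.9, 1.3, 1.4, 0.3 → max 1.4
Smallest max regret = 0.3 → A.

A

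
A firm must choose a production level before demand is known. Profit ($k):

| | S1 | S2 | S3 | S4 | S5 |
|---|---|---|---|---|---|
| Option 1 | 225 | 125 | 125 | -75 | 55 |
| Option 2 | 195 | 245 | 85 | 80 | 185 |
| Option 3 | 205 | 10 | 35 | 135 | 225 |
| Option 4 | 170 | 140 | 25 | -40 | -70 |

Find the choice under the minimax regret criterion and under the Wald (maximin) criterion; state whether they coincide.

minimax regret → Option 2; maximin → Option 2 (agree)

Column bests: S1=225, S2=245, S3=125, S4=135, S5=225.
Option 1 regrets: 0, 120, 0, 210, 170 → max 210
Option 2 regrets: 30, 0, 40, 55, 40 → max 55
Option 3 regrets: 20, 235, 90, 0, 0 → max 235
Option 4 regrets: 55, 105, 100, 175, 295 → max 295
Smallest max regret = 55 → Option 2.
Row minima: Option 1=-75, Option 2=80, Option 3=10, Option 4=-70
Best worst-case = 80 → Option 2.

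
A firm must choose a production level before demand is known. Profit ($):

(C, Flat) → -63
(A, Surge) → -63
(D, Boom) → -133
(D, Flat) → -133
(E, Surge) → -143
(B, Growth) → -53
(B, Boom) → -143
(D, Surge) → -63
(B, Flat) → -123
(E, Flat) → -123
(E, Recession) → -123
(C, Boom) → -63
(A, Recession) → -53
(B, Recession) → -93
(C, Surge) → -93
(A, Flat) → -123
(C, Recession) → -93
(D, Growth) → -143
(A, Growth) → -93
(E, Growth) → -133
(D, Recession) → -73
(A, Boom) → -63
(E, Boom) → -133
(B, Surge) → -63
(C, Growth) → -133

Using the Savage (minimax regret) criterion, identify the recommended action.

A

Column bests: Recession=-53, Flat=-63, Growth=-53, Boom=-63, Surge=-63.
A regrets: 0, 60, 40, 0, 0 → max 60
B regrets: 40, 60, 0, 80, 0 → max 80
C regrets: 40, 0, 80, 0, 30 → max 80
D regrets: 20, 70, 90, 70, 0 → max 90
E regrets: 70, 60, 80, 70, 80 → max 80
Smallest max regret = 60 → A.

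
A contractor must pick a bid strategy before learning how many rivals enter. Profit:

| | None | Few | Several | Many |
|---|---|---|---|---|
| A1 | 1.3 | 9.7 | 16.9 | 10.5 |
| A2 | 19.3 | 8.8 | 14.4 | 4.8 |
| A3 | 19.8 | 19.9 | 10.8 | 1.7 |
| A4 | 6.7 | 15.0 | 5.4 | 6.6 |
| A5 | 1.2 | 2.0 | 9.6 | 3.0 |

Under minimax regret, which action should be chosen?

A3

Column bests: None=19.8, Few=19.9, Several=16.9, Many=10.5.
A1 regrets: 18.5, 10.2, 0.0, 0.0 → max 18.5
A2 regrets: 0.5, 11.1, 2.5, 5.7 → max 11.1
A3 regrets: 0.0, 0.0, 6.1, 8.8 → max 8.8
A4 regrets: 13.1, 4.9, 11.5, 3.9 → max 13.1
A5 regrets: 18.6, 17.9, 7.3, 7.5 → max 18.6
Smallest max regret = 8.8 → A3.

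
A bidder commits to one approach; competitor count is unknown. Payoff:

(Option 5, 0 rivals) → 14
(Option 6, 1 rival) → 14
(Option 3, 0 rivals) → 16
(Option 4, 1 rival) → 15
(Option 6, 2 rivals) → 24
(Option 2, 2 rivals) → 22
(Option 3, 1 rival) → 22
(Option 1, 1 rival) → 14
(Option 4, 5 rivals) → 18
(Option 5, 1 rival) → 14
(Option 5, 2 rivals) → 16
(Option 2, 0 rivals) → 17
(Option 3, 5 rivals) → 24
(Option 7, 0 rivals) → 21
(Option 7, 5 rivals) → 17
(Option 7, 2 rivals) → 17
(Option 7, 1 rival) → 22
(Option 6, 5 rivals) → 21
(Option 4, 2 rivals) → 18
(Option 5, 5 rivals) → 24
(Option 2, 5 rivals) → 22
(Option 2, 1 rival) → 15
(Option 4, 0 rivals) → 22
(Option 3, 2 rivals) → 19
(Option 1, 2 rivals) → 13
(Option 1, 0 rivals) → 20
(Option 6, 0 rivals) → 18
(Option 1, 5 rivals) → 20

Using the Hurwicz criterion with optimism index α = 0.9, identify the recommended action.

Option 3

Option 1: 0.9·20 + 0.1·13 = 19.3
Option 2: 0.9·22 + 0.1·15 = 21.3
Option 3: 0.9·24 + 0.1·16 = 23.2
Option 4: 0.9·22 + 0.1·15 = 21.3
Option 5: 0.9·24 + 0.1·14 = 23
Option 6: 0.9·24 + 0.1·14 = 23
Option 7: 0.9·22 + 0.1·17 = 21.5
Highest Hurwicz score = 23.2 → Option 3.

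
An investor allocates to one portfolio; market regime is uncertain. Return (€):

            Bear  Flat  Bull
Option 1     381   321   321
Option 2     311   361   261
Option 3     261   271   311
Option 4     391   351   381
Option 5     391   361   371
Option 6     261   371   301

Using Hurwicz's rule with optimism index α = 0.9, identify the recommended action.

Option 1: 0.9·381 + 0.1·321 = 375
Option 2: 0.9·361 + 0.1·261 = 351
Option 3: 0.9·311 + 0.1·261 = 306
Option 4: 0.9·391 + 0.1·351 = 387
Option 5: 0.9·391 + 0.1·361 = 388
Option 6: 0.9·371 + 0.1·261 = 360
Highest Hurwicz score = 388 → Option 5.

Option 5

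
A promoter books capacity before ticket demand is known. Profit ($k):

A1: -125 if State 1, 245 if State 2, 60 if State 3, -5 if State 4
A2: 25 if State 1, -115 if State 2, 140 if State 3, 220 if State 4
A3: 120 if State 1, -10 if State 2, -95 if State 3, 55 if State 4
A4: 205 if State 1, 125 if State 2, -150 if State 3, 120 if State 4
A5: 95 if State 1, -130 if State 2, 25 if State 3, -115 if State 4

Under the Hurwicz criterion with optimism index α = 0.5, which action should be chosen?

A1

A1: 0.5·245 + 0.5·(-125) = 60
A2: 0.5·220 + 0.5·(-115) = 52.5
A3: 0.5·120 + 0.5·(-95) = 12.5
A4: 0.5·205 + 0.5·(-150) = 27.5
A5: 0.5·95 + 0.5·(-130) = -17.5
Highest Hurwicz score = 60 → A1.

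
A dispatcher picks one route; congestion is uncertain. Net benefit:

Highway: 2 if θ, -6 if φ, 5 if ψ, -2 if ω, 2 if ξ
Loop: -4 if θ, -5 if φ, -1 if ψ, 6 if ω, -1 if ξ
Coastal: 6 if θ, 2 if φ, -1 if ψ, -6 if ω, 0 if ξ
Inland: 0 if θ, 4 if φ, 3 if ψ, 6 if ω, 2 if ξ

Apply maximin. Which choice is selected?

Inland

Row minima: Highway=-6, Loop=-5, Coastal=-6, Inland=0
Best worst-case = 0 → Inland.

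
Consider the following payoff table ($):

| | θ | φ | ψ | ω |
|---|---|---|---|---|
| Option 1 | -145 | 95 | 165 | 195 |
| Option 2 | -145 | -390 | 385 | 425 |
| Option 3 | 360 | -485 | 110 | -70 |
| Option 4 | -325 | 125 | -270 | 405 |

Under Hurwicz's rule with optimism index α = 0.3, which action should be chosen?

Option 1

Option 1: 0.3·195 + 0.7·(-145) = -43
Option 2: 0.3·425 + 0.7·(-390) = -145.5
Option 3: 0.3·360 + 0.7·(-485) = -231.5
Option 4: 0.3·405 + 0.7·(-325) = -106
Highest Hurwicz score = -43 → Option 1.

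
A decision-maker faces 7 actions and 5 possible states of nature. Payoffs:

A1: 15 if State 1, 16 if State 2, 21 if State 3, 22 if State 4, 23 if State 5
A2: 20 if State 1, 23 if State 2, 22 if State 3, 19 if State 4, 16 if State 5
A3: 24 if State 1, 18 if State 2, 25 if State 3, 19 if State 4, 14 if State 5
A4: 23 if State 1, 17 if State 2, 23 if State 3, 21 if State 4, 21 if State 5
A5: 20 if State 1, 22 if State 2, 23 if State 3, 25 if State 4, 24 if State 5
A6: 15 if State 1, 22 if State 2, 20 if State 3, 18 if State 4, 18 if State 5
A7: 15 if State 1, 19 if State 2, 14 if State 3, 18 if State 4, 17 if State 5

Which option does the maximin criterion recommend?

A5

Row minima: A1=15, A2=16, A3=14, A4=17, A5=20, A6=15, A7=14
Best worst-case = 20 → A5.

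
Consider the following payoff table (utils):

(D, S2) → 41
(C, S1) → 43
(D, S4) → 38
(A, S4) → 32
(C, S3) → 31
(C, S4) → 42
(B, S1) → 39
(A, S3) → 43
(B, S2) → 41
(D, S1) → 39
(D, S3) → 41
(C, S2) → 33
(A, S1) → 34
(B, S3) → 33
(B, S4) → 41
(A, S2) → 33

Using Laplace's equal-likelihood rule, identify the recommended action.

Row averages: A=35.5, B=38.5, C=37.25, D=39.75
Highest average = 39.75 → D.

D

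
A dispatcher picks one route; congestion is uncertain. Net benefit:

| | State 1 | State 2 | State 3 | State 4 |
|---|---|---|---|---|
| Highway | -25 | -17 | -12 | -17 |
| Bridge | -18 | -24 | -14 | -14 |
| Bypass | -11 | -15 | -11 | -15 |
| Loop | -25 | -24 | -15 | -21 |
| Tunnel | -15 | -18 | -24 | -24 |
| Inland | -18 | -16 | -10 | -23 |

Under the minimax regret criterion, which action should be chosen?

Bypass

Column bests: State 1=-11, State 2=-15, State 3=-10, State 4=-14.
Highway regrets: 14, 2, 2, 3 → max 14
Bridge regrets: 7, 9, 4, 0 → max 9
Bypass regrets: 0, 0, 1, 1 → max 1
Loop regrets: 14, 9, 5, 7 → max 14
Tunnel regrets: 4, 3, 14, 10 → max 14
Inland regrets: 7, 1, 0, 9 → max 9
Smallest max regret = 1 → Bypass.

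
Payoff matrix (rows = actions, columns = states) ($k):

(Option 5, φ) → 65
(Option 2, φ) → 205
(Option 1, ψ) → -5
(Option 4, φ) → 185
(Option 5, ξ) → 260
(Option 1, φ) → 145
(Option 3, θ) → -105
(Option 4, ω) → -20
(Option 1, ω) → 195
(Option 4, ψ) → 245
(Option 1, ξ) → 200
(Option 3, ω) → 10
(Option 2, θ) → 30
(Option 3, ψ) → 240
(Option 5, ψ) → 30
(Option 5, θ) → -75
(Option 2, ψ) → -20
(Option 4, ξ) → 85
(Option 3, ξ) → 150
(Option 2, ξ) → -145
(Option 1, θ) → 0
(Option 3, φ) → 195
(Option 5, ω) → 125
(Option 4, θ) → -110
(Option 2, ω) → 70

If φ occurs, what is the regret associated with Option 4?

Best payoff under φ is 205.
Regret = 205 − 185 = 20.

20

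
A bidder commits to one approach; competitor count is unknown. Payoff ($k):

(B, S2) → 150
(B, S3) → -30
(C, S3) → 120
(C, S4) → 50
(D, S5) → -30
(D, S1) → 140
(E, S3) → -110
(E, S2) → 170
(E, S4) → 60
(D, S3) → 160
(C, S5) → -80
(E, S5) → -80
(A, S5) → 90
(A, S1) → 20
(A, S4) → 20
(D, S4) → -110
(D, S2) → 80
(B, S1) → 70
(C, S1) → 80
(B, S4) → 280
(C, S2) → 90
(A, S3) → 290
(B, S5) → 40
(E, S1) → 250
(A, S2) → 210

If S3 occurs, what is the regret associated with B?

Best payoff under S3 is 290.
Regret = 290 − (-30) = 320.

320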